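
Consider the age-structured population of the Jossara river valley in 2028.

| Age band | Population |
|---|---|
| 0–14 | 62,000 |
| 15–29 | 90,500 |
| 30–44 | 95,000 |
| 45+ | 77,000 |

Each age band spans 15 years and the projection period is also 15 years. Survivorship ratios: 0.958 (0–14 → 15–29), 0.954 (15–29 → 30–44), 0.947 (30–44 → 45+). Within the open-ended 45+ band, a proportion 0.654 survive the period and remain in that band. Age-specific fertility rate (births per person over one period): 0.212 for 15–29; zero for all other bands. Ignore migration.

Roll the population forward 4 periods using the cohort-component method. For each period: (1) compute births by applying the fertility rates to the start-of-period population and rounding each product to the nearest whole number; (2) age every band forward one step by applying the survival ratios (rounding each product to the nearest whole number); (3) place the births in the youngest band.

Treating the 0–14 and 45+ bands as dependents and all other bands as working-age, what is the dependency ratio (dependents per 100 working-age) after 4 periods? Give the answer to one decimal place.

Let group 1 be 0–14 through group 4 = 45+.
[period 1]
Births: 90500 × 0.212 = 19186
Group 2: 62000 × 0.958 = 59396
Group 3: 90500 × 0.954 = 86337
Group 4: 95000 × 0.947 + 77000 × 0.654 = 89965 + 50358 = 140323
Population now: 0–14=19186, 15–29=59396, 30–44=86337, 45+=140323
[period 2]
Births: 59396 × 0.212 = 12592
Group 2: 19186 × 0.958 = 18380
Group 3: 59396 × 0.954 = 56664
Group 4: 86337 × 0.947 + 140323 × 0.654 = 81761 + 91771 = 173532
Population now: 0–14=12592, 15–29=18380, 30–44=56664, 45+=173532
[period 3]
Births: 18380 × 0.212 = 3897
Group 2: 12592 × 0.958 = 12063
Group 3: 18380 × 0.954 = 17535
Group 4: 56664 × 0.947 + 173532 × 0.654 = 53661 + 113490 = 167151
Population now: 0–14=3897, 15–29=12063, 30–44=17535, 45+=167151
[period 4]
Births: 12063 × 0.212 = 2557
Group 2: 3897 × 0.958 = 3733
Group 3: 12063 × 0.954 = 11508
Group 4: 17535 × 0.947 + 167151 × 0.654 = 16606 + 109317 = 125923
Population now: 0–14=2557, 15–29=3733, 30–44=11508, 45+=125923
Dependents (band 0–14 + band 45+) = 2557 + 125923 = 128480; working-age = 15241; ratio = 128480/15241 × 100 = 843.0

843.0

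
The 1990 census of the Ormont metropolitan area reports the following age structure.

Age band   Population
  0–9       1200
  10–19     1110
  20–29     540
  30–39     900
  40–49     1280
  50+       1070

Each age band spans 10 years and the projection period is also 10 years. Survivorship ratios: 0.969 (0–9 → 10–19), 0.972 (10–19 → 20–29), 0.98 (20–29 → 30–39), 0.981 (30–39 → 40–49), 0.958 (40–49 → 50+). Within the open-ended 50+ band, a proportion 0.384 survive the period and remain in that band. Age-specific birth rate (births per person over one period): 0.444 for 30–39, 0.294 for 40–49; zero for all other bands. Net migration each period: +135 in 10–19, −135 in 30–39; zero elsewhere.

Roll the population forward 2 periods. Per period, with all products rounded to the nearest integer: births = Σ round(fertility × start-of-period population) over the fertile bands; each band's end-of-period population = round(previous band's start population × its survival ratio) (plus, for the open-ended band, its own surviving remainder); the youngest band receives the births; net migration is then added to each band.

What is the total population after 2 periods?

5368

Period 1.
Births: 900 × 0.444 = 400, 1280 × 0.294 = 376 ⇒ total 776
10–19: 1200 × 0.969 = 1163
20–29: 1110 × 0.972 = 1079
30–39: 540 × 0.98 = 529
40–49: 900 × 0.981 = 883
50+: 1280 × 0.958 + 1070 × 0.384 = 1226 + 411 = 1637
Net migration: 10–19 + 135 → 1298; 30–39 − 135 → 394
→ [776, 1298, 1079, 394, 883, 1637]
Period 2.
Births: 394 × 0.444 = 175, 883 × 0.294 = 260 ⇒ total 435
10–19: 776 × 0.969 = 752
20–29: 1298 × 0.972 = 1262
30–39: 1079 × 0.98 = 1057
40–49: 394 × 0.981 = 387
50+: 883 × 0.958 + 1637 × 0.384 = 846 + 629 = 1475
Net migration: 10–19 + 135 → 887; 30–39 − 135 → 922
→ [435, 887, 1262, 922, 387, 1475]
Total after period 2: 435 + 887 + 1262 + 922 + 387 + 1475 = 5368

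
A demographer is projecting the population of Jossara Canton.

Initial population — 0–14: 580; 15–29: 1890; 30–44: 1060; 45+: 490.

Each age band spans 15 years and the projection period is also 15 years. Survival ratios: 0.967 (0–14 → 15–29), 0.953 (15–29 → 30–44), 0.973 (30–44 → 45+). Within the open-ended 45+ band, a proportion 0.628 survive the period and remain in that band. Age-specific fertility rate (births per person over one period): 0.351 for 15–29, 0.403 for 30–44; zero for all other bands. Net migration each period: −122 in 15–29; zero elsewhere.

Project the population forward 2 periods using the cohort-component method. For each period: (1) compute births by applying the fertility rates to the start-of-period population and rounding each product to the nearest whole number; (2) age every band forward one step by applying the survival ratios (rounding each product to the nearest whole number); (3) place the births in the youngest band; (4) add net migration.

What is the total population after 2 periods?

Numbering the groups 1..4 from youngest to oldest:
After projecting period 1:
Births: 1890 × 0.351 = 663 ; 1060 × 0.403 = 427 → total 1090
Group 2: 580 × 0.967 = 561
Group 3: 1890 × 0.953 = 1801
Group 4: 1060 × 0.973 + 490 × 0.628 = 1031 + 308 = 1339
Net migration: Group 2 − 122 → 439
End of period: [1090, 439, 1801, 1339]
After projecting period 2:
Births: 439 × 0.351 = 154 ; 1801 × 0.403 = 726 → total 880
Group 2: 1090 × 0.967 = 1054
Group 3: 439 × 0.953 = 418
Group 4: 1801 × 0.973 + 1339 × 0.628 = 1752 + 841 = 2593
Net migration: Group 2 − 122 → 932
End of period: [880, 932, 418, 2593]
Total after period 2: 880 + 932 + 418 + 2593 = 4823

4823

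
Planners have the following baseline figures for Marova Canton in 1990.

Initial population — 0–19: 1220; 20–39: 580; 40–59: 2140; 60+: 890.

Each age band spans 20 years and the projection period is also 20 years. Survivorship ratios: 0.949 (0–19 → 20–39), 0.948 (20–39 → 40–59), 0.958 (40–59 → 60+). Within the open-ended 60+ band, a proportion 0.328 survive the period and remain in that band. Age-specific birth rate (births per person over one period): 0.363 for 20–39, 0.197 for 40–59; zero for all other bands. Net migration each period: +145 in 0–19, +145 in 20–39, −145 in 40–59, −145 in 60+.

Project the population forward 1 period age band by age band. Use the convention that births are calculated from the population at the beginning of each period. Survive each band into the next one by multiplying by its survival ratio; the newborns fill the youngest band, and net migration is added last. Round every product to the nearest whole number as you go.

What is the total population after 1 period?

4683

Call the bands 1 to 4, youngest first.
— Period 1 —
Births: 580 * 0.363 = 211  |  2140 * 0.197 = 422 → total 633
Band 2: 1220 * 0.949 = 1158
Band 3: 580 * 0.948 = 550
Band 4: 2140 * 0.958 + 890 * 0.328 = 2050 + 292 = 2342
Net migration: Band 1 + 145 → 778; Band 2 + 145 → 1303; Band 3 − 145 → 405; Band 4 − 145 → 2197
→ [778, 1303, 405, 2197]
Total after period 1: 778 + 1303 + 405 + 2197 = 4683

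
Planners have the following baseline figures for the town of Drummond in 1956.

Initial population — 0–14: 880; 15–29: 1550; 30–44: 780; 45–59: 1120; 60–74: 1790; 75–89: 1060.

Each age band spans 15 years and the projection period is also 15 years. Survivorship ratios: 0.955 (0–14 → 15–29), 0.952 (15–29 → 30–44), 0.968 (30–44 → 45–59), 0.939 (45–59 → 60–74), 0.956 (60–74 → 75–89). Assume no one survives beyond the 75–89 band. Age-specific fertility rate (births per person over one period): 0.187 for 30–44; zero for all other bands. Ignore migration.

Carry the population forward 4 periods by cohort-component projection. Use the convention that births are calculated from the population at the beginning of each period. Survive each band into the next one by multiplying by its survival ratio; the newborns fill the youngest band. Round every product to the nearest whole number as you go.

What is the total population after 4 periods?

Numbering the bands 1..6 from youngest to oldest:
— Period 1 —
Births: 780 × 0.187 = 146
Band 2: 880 × 0.955 = 840
Band 3: 1550 × 0.952 = 1476
Band 4: 780 × 0.968 = 755
Band 5: 1120 × 0.939 = 1052
Band 6: 1790 × 0.956 = 1711
End of period: [146, 840, 1476, 755, 1052, 1711]
— Period 2 —
Births: 1476 × 0.187 = 276
Band 2: 146 × 0.955 = 139
Band 3: 840 × 0.952 = 800
Band 4: 1476 × 0.968 = 1429
Band 5: 755 × 0.939 = 709
Band 6: 1052 × 0.956 = 1006
End of period: [276, 139, 800, 1429, 709, 1006]
— Period 3 —
Births: 800 × 0.187 = 150
Band 2: 276 × 0.955 = 264
Band 3: 139 × 0.952 = 132
Band 4: 800 × 0.968 = 774
Band 5: 1429 × 0.939 = 1342
Band 6: 709 × 0.956 = 678
End of period: [150, 264, 132, 774, 1342, 678]
— Period 4 —
Births: 132 × 0.187 = 25
Band 2: 150 × 0.955 = 143
Band 3: 264 × 0.952 = 251
Band 4: 132 × 0.968 = 128
Band 5: 774 × 0.939 = 727
Band 6: 1342 × 0.956 = 1283
End of period: [25, 143, 251, 128, 727, 1283]
Total after period 4: 25 + 143 + 251 + 128 + 727 + 1283 = 2557

2557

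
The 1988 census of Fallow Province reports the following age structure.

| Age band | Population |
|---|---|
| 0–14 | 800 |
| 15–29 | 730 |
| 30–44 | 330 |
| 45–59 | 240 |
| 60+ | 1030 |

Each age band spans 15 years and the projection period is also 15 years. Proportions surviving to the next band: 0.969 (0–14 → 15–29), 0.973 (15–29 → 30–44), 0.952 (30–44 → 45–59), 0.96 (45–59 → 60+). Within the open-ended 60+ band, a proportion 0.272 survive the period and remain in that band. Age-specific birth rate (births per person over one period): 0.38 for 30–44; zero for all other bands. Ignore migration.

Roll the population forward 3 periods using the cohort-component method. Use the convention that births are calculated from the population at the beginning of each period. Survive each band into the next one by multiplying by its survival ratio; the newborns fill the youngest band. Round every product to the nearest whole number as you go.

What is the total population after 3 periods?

(Bands numbered youngest = 1 to oldest = 5.)
Period 1.
Births: 330 × 0.38 = 125
Band 2: 800 × 0.969 = 775
Band 3: 730 × 0.973 = 710
Band 4: 330 × 0.952 = 314
Band 5: 240 × 0.96 + 1030 × 0.272 = 230 + 280 = 510
Giving 125 / 775 / 710 / 314 / 510.
Period 2.
Births: 710 × 0.38 = 270
Band 2: 125 × 0.969 = 121
Band 3: 775 × 0.973 = 754
Band 4: 710 × 0.952 = 676
Band 5: 314 × 0.96 + 510 × 0.272 = 301 + 139 = 440
Giving 270 / 121 / 754 / 676 / 440.
Period 3.
Births: 754 × 0.38 = 287
Band 2: 270 × 0.969 = 262
Band 3: 121 × 0.973 = 118
Band 4: 754 × 0.952 = 718
Band 5: 676 × 0.96 + 440 × 0.272 = 649 + 120 = 769
Giving 287 / 262 / 118 / 718 / 769.
Total after period 3: 287 + 262 + 118 + 718 + 769 = 2154

2154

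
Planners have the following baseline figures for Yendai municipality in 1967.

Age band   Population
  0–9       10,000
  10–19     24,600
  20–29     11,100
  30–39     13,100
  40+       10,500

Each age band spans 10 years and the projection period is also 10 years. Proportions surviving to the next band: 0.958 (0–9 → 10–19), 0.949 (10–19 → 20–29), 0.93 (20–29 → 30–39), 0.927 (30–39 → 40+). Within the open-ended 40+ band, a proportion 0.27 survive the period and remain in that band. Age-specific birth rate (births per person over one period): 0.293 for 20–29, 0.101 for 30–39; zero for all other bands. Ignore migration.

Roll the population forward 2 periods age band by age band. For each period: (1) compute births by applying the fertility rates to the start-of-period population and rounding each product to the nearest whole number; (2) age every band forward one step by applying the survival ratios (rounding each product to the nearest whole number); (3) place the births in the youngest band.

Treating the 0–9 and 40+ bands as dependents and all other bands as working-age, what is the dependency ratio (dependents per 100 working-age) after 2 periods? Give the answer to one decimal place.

61.1

Call the groups 1 to 5, youngest first.
After projecting period 1:
Births: 11100 × 0.293 = 3252 ; 13100 × 0.101 = 1323 → total 4575
Group 2: 10000 × 0.958 = 9580
Group 3: 24600 × 0.949 = 23345
Group 4: 11100 × 0.93 = 10323
Group 5: 13100 × 0.927 + 10500 × 0.27 = 12144 + 2835 = 14979
Giving 4575 / 9580 / 23345 / 10323 / 14979.
After projecting period 2:
Births: 23345 × 0.293 = 6840 ; 10323 × 0.101 = 1043 → total 7883
Group 2: 4575 × 0.958 = 4383
Group 3: 9580 × 0.949 = 9091
Group 4: 23345 × 0.93 = 21711
Group 5: 10323 × 0.927 + 14979 × 0.27 = 9569 + 4044 = 13613
Giving 7883 / 4383 / 9091 / 21711 / 13613.
Dependents (band 0–9 + band 40+) = 7883 + 13613 = 21496; working-age = 35185; ratio = 21496/35185 × 100 = 61.1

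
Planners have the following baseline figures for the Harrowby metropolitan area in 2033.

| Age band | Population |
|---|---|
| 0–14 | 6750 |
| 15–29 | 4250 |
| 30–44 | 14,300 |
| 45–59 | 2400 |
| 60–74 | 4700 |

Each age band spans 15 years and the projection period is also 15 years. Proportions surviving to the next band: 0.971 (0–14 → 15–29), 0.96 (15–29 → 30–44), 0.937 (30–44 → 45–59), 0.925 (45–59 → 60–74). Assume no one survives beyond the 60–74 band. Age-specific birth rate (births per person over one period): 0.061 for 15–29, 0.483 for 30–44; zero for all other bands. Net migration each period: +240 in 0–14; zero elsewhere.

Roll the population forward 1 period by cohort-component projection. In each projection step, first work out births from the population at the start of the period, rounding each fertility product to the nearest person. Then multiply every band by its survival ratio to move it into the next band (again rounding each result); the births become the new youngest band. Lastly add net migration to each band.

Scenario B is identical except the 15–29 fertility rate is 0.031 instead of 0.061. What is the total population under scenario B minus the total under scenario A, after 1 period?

Call the bands 1 to 5, youngest first.
Period 1.
Births: 4250 × 0.061 = 259  |  14300 × 0.483 = 6907 ⇒ total 7166
Band 2: 6750 × 0.971 = 6554
Band 3: 4250 × 0.96 = 4080
Band 4: 14300 × 0.937 = 13399
Band 5: 2400 × 0.925 = 2220
Net migration: Band 1 + 240 → 7406
Giving 7406 / 6554 / 4080 / 13399 / 2220.
Scenario A total after 1 period: 33659
Scenario B projection —
Period 1.
Births: 4250 × 0.031 = 132  |  14300 × 0.483 = 6907 ⇒ total 7039
Band 2: 6750 × 0.971 = 6554
Band 3: 4250 × 0.96 = 4080
Band 4: 14300 × 0.937 = 13399
Band 5: 2400 × 0.925 = 2220
Net migration: Band 1 + 240 → 7279
Giving 7279 / 6554 / 4080 / 13399 / 2220.
Scenario B total after 1 period: 33532
Difference B − A = 33532 − 33659 = -127

-127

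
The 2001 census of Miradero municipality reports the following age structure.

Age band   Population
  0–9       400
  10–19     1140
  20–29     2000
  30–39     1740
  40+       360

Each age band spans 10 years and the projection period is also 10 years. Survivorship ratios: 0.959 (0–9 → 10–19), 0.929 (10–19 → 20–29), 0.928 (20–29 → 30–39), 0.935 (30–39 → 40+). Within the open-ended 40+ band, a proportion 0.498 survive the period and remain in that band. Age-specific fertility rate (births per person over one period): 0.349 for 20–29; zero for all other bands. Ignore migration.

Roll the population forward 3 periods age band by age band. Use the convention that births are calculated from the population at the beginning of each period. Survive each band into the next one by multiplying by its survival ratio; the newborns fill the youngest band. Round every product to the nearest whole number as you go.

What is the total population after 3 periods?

Period 1.
Births: 2000 × 0.349 = 698
10–19: 400 × 0.959 = 384
20–29: 1140 × 0.929 = 1059
30–39: 2000 × 0.928 = 1856
40+: 1740 × 0.935 + 360 × 0.498 = 1627 + 179 = 1806
→ [698, 384, 1059, 1856, 1806]
Period 2.
Births: 1059 × 0.349 = 370
10–19: 698 × 0.959 = 669
20–29: 384 × 0.929 = 357
30–39: 1059 × 0.928 = 983
40+: 1856 × 0.935 + 1806 × 0.498 = 1735 + 899 = 2634
→ [370, 669, 357, 983, 2634]
Period 3.
Births: 357 × 0.349 = 125
10–19: 370 × 0.959 = 355
20–29: 669 × 0.929 = 622
30–39: 357 × 0.928 = 331
40+: 983 × 0.935 + 2634 × 0.498 = 919 + 1312 = 2231
→ [125, 355, 622, 331, 2231]
Total after period 3: 125 + 355 + 622 + 331 + 2231 = 3664

3664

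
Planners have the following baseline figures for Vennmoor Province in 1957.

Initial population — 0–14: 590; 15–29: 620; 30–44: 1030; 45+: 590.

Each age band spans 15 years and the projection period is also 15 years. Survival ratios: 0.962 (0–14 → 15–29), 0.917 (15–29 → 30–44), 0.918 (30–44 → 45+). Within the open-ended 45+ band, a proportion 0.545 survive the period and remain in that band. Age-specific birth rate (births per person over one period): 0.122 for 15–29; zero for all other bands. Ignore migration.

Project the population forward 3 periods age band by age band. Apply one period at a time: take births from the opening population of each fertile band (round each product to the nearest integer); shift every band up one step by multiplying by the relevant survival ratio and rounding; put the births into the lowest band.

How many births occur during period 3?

9

(Groups numbered youngest = 1 to oldest = 4.)
Period 1:
Births: 620 × 0.122 = 76
Group 2: 590 × 0.962 = 568
Group 3: 620 × 0.917 = 569
Group 4: 1030 × 0.918 + 590 × 0.545 = 946 + 322 = 1268
Giving 76 / 568 / 569 / 1268.
Period 2:
Births: 568 × 0.122 = 69
Group 2: 76 × 0.962 = 73
Group 3: 568 × 0.917 = 521
Group 4: 569 × 0.918 + 1268 × 0.545 = 522 + 691 = 1213
Giving 69 / 73 / 521 / 1213.
Period 3:
Births: 73 × 0.122 = 9
Group 2: 69 × 0.962 = 66
Group 3: 73 × 0.917 = 67
Group 4: 521 × 0.918 + 1213 × 0.545 = 478 + 661 = 1139
Giving 9 / 66 / 67 / 1139.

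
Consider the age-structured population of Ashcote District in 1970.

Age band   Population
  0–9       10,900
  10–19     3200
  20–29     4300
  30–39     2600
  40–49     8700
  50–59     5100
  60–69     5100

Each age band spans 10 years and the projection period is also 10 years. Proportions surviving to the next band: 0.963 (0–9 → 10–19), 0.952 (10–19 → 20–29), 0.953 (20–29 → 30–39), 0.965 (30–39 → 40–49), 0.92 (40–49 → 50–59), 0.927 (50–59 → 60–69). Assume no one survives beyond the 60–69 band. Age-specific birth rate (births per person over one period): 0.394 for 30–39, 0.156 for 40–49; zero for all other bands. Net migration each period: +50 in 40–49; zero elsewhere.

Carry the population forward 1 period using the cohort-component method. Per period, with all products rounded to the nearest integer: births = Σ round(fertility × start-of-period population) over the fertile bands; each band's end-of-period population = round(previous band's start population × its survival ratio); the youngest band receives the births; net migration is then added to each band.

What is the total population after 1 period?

35313

After projecting period 1:
Births: 2600 × 0.394 = 1024, 8700 × 0.156 = 1357 → total 2381
10–19: 10900 × 0.963 = 10497
20–29: 3200 × 0.952 = 3046
30–39: 4300 × 0.953 = 4098
40–49: 2600 × 0.965 = 2509
50–59: 8700 × 0.92 = 8004
60–69: 5100 × 0.927 = 4728
Net migration: 40–49 + 50 → 2559
Population now: 0–9=2381, 10–19=10497, 20–29=3046, 30–39=4098, 40–49=2559, 50–59=8004, 60–69=4728
Total after period 1: 2381 + 10497 + 3046 + 4098 + 2559 + 8004 + 4728 = 35313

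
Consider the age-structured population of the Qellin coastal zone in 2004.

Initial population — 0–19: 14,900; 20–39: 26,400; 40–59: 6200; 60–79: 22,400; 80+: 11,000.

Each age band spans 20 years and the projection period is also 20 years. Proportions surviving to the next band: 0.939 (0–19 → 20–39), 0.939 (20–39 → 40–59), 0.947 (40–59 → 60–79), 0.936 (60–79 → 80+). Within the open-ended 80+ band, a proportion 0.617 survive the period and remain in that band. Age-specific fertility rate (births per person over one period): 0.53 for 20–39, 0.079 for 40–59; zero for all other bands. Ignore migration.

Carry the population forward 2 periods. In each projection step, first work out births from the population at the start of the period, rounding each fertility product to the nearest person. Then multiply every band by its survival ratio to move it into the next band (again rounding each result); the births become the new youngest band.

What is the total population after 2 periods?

82205

Period 1.
Births: 26400 * 0.53 = 13992  |  6200 * 0.079 = 490 → 14482
20–39: 14900 * 0.939 = 13991
40–59: 26400 * 0.939 = 24790
60–79: 6200 * 0.947 = 5871
80+: 22400 * 0.936 + 11000 * 0.617 = 20966 + 6787 = 27753
End of period: [14482, 13991, 24790, 5871, 27753]
Period 2.
Births: 13991 * 0.53 = 7415  |  24790 * 0.079 = 1958 → 9373
20–39: 14482 * 0.939 = 13599
40–59: 13991 * 0.939 = 13138
60–79: 24790 * 0.947 = 23476
80+: 5871 * 0.936 + 27753 * 0.617 = 5495 + 17124 = 22619
End of period: [9373, 13599, 13138, 23476, 22619]
Total after period 2: 9373 + 13599 + 13138 + 23476 + 22619 = 82205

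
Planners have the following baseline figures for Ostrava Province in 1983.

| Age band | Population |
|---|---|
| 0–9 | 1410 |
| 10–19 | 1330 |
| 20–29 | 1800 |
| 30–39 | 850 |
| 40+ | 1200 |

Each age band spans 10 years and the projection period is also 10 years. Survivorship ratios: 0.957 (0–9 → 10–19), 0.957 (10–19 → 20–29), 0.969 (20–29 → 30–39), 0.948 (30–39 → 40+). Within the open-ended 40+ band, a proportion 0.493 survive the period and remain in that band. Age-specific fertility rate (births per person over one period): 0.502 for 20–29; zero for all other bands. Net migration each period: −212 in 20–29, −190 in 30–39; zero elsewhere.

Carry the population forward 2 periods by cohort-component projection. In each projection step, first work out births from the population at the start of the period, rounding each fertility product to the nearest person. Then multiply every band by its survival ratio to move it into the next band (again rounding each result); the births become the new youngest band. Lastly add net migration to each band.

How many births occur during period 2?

533

Call the bands 1 to 5, youngest first.
Period 1:
Births: 1800 * 0.502 = 904
Band 2: 1410 * 0.957 = 1349
Band 3: 1330 * 0.957 = 1273
Band 4: 1800 * 0.969 = 1744
Band 5: 850 * 0.948 + 1200 * 0.493 = 806 + 592 = 1398
Net migration: Band 3 − 212 → 1061; Band 4 − 190 → 1554
Giving 904 / 1349 / 1061 / 1554 / 1398.
Period 2:
Births: 1061 * 0.502 = 533
Band 2: 904 * 0.957 = 865
Band 3: 1349 * 0.957 = 1291
Band 4: 1061 * 0.969 = 1028
Band 5: 1554 * 0.948 + 1398 * 0.493 = 1473 + 689 = 2162
Net migration: Band 3 − 212 → 1079; Band 4 − 190 → 838
Giving 533 / 865 / 1079 / 838 / 2162.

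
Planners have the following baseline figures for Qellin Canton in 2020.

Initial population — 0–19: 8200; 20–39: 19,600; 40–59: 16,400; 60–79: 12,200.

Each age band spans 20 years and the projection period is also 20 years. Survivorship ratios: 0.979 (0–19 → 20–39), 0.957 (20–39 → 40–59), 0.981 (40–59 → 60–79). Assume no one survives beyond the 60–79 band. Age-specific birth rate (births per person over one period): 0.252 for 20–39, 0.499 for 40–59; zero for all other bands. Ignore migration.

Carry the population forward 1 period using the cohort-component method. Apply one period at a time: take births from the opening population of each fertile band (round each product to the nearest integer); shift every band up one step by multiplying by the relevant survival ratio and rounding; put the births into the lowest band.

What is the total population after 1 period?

55996

[period 1]
Births: 19600 * 0.252 = 4939, 16400 * 0.499 = 8184 → 13123
20–39: 8200 * 0.979 = 8028
40–59: 19600 * 0.957 = 18757
60–79: 16400 * 0.981 = 16088
Giving 13123 / 8028 / 18757 / 16088.
Total after period 1: 13123 + 8028 + 18757 + 16088 = 55996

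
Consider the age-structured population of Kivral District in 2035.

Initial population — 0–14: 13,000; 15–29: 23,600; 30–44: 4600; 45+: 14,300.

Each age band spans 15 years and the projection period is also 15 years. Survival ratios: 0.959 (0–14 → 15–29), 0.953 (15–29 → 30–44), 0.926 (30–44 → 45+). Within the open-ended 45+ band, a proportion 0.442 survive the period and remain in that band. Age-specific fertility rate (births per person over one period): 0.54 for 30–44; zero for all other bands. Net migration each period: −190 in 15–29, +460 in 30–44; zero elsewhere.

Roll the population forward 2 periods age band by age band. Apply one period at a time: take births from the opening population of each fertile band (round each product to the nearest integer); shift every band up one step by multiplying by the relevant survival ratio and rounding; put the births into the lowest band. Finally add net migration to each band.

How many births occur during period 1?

Call the bands 1 to 4, youngest first.
[period 1]
Births: 4600 * 0.54 = 2484
Band 2: 13000 * 0.959 = 12467
Band 3: 23600 * 0.953 = 22491
Band 4: 4600 * 0.926 + 14300 * 0.442 = 4260 + 6321 = 10581
Net migration: Band 2 − 190 → 12277; Band 3 + 460 → 22951
→ [2484, 12277, 22951, 10581]

2484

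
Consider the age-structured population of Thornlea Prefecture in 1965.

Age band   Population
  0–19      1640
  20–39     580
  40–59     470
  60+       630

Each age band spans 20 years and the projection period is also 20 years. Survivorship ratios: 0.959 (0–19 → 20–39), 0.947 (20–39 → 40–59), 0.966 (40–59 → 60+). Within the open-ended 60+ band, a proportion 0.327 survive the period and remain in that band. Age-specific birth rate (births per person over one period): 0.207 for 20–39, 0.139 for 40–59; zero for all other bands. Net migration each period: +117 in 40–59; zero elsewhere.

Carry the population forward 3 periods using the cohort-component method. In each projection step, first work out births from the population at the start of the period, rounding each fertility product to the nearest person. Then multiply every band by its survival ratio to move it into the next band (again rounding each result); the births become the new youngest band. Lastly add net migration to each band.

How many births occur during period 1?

185

Numbering the bands 1..4 from youngest to oldest:
After projecting period 1:
Births: 580 * 0.207 = 120, 470 * 0.139 = 65 ⇒ total 185
Band 2: 1640 * 0.959 = 1573
Band 3: 580 * 0.947 = 549
Band 4: 470 * 0.966 + 630 * 0.327 = 454 + 206 = 660
Net migration: Band 3 + 117 → 666
Giving 185 / 1573 / 666 / 660.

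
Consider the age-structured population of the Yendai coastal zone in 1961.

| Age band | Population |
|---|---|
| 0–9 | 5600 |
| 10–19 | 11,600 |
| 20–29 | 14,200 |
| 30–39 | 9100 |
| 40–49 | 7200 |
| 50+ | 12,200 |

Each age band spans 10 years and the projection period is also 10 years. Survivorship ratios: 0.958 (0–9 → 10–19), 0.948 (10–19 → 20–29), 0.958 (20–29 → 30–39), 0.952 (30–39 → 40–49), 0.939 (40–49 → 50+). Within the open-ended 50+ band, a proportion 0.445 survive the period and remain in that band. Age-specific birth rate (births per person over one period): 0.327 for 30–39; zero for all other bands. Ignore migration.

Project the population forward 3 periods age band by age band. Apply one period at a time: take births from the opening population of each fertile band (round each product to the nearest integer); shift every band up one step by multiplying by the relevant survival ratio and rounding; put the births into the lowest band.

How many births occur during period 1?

Period 1:
Births: 9100 × 0.327 = 2976
10–19: 5600 × 0.958 = 5365
20–29: 11600 × 0.948 = 10997
30–39: 14200 × 0.958 = 13604
40–49: 9100 × 0.952 = 8663
50+: 7200 × 0.939 + 12200 × 0.445 = 6761 + 5429 = 12190
Population now: 0–9=2976, 10–19=5365, 20–29=10997, 30–39=13604, 40–49=8663, 50+=12190

2976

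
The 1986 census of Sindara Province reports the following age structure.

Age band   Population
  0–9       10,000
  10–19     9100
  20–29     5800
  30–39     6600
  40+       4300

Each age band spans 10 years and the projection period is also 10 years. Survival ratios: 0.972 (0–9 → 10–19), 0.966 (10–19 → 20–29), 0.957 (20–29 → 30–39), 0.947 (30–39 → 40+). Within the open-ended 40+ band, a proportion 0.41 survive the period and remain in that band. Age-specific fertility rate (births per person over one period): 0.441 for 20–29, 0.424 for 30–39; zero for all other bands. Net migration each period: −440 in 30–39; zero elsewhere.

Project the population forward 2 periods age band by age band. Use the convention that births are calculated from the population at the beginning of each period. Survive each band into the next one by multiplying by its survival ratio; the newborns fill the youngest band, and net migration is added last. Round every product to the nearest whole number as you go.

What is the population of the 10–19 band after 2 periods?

5206

Let band 1 be 0–9 through band 5 = 40+.
Period 1.
Births: 5800 × 0.441 = 2558, 6600 × 0.424 = 2798 — total 5356
Band 2: 10000 × 0.972 = 9720
Band 3: 9100 × 0.966 = 8791
Band 4: 5800 × 0.957 = 5551
Band 5: 6600 × 0.947 + 4300 × 0.41 = 6250 + 1763 = 8013
Net migration: Band 4 − 440 → 5111
Population now: 0–9=5356, 10–19=9720, 20–29=8791, 30–39=5111, 40+=8013
Period 2.
Births: 8791 × 0.441 = 3877, 5111 × 0.424 = 2167 — total 6044
Band 2: 5356 × 0.972 = 5206
Band 3: 9720 × 0.966 = 9390
Band 4: 8791 × 0.957 = 8413
Band 5: 5111 × 0.947 + 8013 × 0.41 = 4840 + 3285 = 8125
Net migration: Band 4 − 440 → 7973
Population now: 0–9=6044, 10–19=5206, 20–29=9390, 30–39=7973, 40+=8125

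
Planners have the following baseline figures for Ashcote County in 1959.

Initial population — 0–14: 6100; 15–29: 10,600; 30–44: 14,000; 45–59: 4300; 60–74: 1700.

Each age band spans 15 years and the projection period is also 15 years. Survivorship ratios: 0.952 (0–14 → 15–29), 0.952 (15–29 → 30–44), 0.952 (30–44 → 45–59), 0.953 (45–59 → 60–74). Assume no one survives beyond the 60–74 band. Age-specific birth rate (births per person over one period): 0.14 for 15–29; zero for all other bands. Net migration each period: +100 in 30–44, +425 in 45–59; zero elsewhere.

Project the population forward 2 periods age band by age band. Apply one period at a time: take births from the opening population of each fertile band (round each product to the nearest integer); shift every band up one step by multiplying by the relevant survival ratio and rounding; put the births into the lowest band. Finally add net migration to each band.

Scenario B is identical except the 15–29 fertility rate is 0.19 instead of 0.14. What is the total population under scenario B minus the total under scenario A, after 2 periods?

794

(Bands numbered youngest = 1 to oldest = 5.)
[period 1]
Births: 10600 × 0.14 = 1484
Band 2: 6100 × 0.952 = 5807
Band 3: 10600 × 0.952 = 10091
Band 4: 14000 × 0.952 = 13328
Band 5: 4300 × 0.953 = 4098
Net migration: Band 3 + 100 → 10191; Band 4 + 425 → 13753
Population now: 0–14=1484, 15–29=5807, 30–44=10191, 45–59=13753, 60–74=4098
[period 2]
Births: 5807 × 0.14 = 813
Band 2: 1484 × 0.952 = 1413
Band 3: 5807 × 0.952 = 5528
Band 4: 10191 × 0.952 = 9702
Band 5: 13753 × 0.953 = 13107
Net migration: Band 3 + 100 → 5628; Band 4 + 425 → 10127
Population now: 0–14=813, 15–29=1413, 30–44=5628, 45–59=10127, 60–74=13107
Scenario A total after 2 periods: 31088
Scenario B projection —
[period 1]
Births: 10600 × 0.19 = 2014
Band 2: 6100 × 0.952 = 5807
Band 3: 10600 × 0.952 = 10091
Band 4: 14000 × 0.952 = 13328
Band 5: 4300 × 0.953 = 4098
Net migration: Band 3 + 100 → 10191; Band 4 + 425 → 13753
Population now: 0–14=2014, 15–29=5807, 30–44=10191, 45–59=13753, 60–74=4098
[period 2]
Births: 5807 × 0.19 = 1103
Band 2: 2014 × 0.952 = 1917
Band 3: 5807 × 0.952 = 5528
Band 4: 10191 × 0.952 = 9702
Band 5: 13753 × 0.953 = 13107
Net migration: Band 3 + 100 → 5628; Band 4 + 425 → 10127
Population now: 0–14=1103, 15–29=1917, 30–44=5628, 45–59=10127, 60–74=13107
Scenario B total after 2 periods: 31882
Difference B − A = 31882 − 31088 = 794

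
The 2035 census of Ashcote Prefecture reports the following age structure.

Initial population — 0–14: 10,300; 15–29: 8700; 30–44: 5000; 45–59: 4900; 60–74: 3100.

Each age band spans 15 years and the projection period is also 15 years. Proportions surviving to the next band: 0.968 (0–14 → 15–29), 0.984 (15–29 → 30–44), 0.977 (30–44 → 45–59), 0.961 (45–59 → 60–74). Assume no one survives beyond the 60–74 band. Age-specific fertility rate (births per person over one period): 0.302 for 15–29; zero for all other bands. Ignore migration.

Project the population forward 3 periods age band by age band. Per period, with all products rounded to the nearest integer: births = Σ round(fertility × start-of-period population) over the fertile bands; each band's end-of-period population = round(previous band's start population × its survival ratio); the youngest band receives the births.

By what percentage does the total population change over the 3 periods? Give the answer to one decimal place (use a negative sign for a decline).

-25.6

Period 1.
Births: 8700 × 0.302 = 2627
15–29: 10300 × 0.968 = 9970
30–44: 8700 × 0.984 = 8561
45–59: 5000 × 0.977 = 4885
60–74: 4900 × 0.961 = 4709
Giving 2627 / 9970 / 8561 / 4885 / 4709.
Period 2.
Births: 9970 × 0.302 = 3011
15–29: 2627 × 0.968 = 2543
30–44: 9970 × 0.984 = 9810
45–59: 8561 × 0.977 = 8364
60–74: 4885 × 0.961 = 4694
Giving 3011 / 2543 / 9810 / 8364 / 4694.
Period 3.
Births: 2543 × 0.302 = 768
15–29: 3011 × 0.968 = 2915
30–44: 2543 × 0.984 = 2502
45–59: 9810 × 0.977 = 9584
60–74: 8364 × 0.961 = 8038
Giving 768 / 2915 / 2502 / 9584 / 8038.
Total: 32000 → 23807; change = -8193; percentage change = -25.6%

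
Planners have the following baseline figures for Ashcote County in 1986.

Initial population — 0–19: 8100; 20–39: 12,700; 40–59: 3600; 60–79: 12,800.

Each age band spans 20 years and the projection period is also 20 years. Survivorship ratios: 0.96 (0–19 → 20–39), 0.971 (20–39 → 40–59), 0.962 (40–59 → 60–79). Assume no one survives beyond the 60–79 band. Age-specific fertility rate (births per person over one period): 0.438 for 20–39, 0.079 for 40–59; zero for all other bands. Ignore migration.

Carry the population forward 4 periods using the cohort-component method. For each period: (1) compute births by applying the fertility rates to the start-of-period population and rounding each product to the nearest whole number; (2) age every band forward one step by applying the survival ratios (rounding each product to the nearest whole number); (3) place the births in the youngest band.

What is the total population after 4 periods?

(Bands numbered youngest = 1 to oldest = 4.)
[period 1]
Births: 12700 × 0.438 = 5563  |  3600 × 0.079 = 284 — total 5847
Band 2: 8100 × 0.96 = 7776
Band 3: 12700 × 0.971 = 12332
Band 4: 3600 × 0.962 = 3463
End of period: [5847, 7776, 12332, 3463]
[period 2]
Births: 7776 × 0.438 = 3406  |  12332 × 0.079 = 974 — total 4380
Band 2: 5847 × 0.96 = 5613
Band 3: 7776 × 0.971 = 7550
Band 4: 12332 × 0.962 = 11863
End of period: [4380, 5613, 7550, 11863]
[period 3]
Births: 5613 × 0.438 = 2458  |  7550 × 0.079 = 596 — total 3054
Band 2: 4380 × 0.96 = 4205
Band 3: 5613 × 0.971 = 5450
Band 4: 7550 × 0.962 = 7263
End of period: [3054, 4205, 5450, 7263]
[period 4]
Births: 4205 × 0.438 = 1842  |  5450 × 0.079 = 431 — total 2273
Band 2: 3054 × 0.96 = 2932
Band 3: 4205 × 0.971 = 4083
Band 4: 5450 × 0.962 = 5243
End of period: [2273, 2932, 4083, 5243]
Total after period 4: 2273 + 2932 + 4083 + 5243 = 14531

14531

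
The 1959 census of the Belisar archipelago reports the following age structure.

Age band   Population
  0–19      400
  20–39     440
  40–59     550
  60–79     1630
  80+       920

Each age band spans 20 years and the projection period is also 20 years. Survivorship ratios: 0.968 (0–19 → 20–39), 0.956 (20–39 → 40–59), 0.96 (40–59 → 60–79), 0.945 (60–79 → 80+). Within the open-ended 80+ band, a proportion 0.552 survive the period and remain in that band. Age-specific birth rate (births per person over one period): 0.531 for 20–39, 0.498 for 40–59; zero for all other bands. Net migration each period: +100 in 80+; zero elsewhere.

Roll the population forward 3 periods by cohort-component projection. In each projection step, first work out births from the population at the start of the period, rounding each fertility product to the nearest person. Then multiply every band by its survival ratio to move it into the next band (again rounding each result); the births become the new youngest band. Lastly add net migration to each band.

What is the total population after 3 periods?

3139

Call the bands 1 to 5, youngest first.
Period 1.
Births: 440 × 0.531 = 234 ; 550 × 0.498 = 274 → total 508
Band 2: 400 × 0.968 = 387
Band 3: 440 × 0.956 = 421
Band 4: 550 × 0.96 = 528
Band 5: 1630 × 0.945 + 920 × 0.552 = 1540 + 508 = 2048
Net migration: Band 5 + 100 → 2148
End of period: [508, 387, 421, 528, 2148]
Period 2.
Births: 387 × 0.531 = 205 ; 421 × 0.498 = 210 → total 415
Band 2: 508 × 0.968 = 492
Band 3: 387 × 0.956 = 370
Band 4: 421 × 0.96 = 404
Band 5: 528 × 0.945 + 2148 × 0.552 = 499 + 1186 = 1685
Net migration: Band 5 + 100 → 1785
End of period: [415, 492, 370, 404, 1785]
Period 3.
Births: 492 × 0.531 = 261 ; 370 × 0.498 = 184 → total 445
Band 2: 415 × 0.968 = 402
Band 3: 492 × 0.956 = 470
Band 4: 370 × 0.96 = 355
Band 5: 404 × 0.945 + 1785 × 0.552 = 382 + 985 = 1367
Net migration: Band 5 + 100 → 1467
End of period: [445, 402, 470, 355, 1467]
Total after period 3: 445 + 402 + 470 + 355 + 1467 = 3139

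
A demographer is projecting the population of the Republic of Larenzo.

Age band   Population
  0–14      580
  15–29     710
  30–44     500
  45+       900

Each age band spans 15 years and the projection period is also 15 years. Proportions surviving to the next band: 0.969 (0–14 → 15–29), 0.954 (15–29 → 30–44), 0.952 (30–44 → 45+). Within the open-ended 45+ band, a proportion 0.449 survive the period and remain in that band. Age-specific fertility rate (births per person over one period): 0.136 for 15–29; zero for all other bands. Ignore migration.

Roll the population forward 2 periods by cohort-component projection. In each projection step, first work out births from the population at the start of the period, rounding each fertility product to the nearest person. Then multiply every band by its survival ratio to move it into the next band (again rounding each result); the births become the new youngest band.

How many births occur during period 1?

Let band 1 be 0–14 through band 4 = 45+.
— Period 1 —
Births: 710 × 0.136 = 97
Band 2: 580 × 0.969 = 562
Band 3: 710 × 0.954 = 677
Band 4: 500 × 0.952 + 900 × 0.449 = 476 + 404 = 880
Population now: 0–14=97, 15–29=562, 30–44=677, 45+=880

97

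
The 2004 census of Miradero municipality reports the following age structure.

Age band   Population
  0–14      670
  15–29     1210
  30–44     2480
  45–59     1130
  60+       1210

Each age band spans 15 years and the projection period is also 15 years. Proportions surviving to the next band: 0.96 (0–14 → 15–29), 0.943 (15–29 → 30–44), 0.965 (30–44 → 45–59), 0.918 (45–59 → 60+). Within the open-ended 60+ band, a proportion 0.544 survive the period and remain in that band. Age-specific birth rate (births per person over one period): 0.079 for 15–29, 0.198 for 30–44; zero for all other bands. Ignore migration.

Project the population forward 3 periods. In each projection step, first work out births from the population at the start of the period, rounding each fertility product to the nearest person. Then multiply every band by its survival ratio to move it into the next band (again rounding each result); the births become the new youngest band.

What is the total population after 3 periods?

4256

— Period 1 —
Births: 1210 * 0.079 = 96, 2480 * 0.198 = 491 → 587
15–29: 670 * 0.96 = 643
30–44: 1210 * 0.943 = 1141
45–59: 2480 * 0.965 = 2393
60+: 1130 * 0.918 + 1210 * 0.544 = 1037 + 658 = 1695
End of period: [587, 643, 1141, 2393, 1695]
— Period 2 —
Births: 643 * 0.079 = 51, 1141 * 0.198 = 226 → 277
15–29: 587 * 0.96 = 564
30–44: 643 * 0.943 = 606
45–59: 1141 * 0.965 = 1101
60+: 2393 * 0.918 + 1695 * 0.544 = 2197 + 922 = 3119
End of period: [277, 564, 606, 1101, 3119]
— Period 3 —
Births: 564 * 0.079 = 45, 606 * 0.198 = 120 → 165
15–29: 277 * 0.96 = 266
30–44: 564 * 0.943 = 532
45–59: 606 * 0.965 = 585
60+: 1101 * 0.918 + 3119 * 0.544 = 1011 + 1697 = 2708
End of period: [165, 266, 532, 585, 2708]
Total after period 3: 165 + 266 + 532 + 585 + 2708 = 4256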